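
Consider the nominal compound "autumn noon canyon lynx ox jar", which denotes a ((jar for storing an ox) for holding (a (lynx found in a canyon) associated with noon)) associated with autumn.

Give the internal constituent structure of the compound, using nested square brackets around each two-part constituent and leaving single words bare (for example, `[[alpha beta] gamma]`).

The outermost head in the paraphrase is "jar" (specifically "noon canyon lynx ox jar"), modified by "autumn".
Within "noon canyon lynx ox jar", the head is "jar" (specifically "ox jar") and the modifier is "noon canyon lynx".
Within "noon canyon lynx", the head is "lynx" (specifically "canyon lynx") and the modifier is "noon".
Within "canyon lynx", the head is "lynx" and the modifier is "canyon".
Within "ox jar", the head is "jar" and the modifier is "ox".
Putting it together: [autumn [[noon [canyon lynx]] [ox jar]]].

[autumn [[noon [canyon lynx]] [ox jar]]]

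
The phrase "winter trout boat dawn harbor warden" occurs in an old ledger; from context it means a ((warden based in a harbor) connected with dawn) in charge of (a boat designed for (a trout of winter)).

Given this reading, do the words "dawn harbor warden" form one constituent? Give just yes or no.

yes

The paraphrase groups the words so that "dawn harbor warden" is one unit: it corresponds to a single parenthesized sub-phrase.
The full structure is [[[winter trout] boat] [dawn [harbor warden]]], in which [dawn harbor warden] is a constituent.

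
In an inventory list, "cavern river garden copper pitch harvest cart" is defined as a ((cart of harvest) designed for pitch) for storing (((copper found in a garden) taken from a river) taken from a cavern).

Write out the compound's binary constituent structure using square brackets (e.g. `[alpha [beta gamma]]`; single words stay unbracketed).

[[cavern [river [garden copper]]] [pitch [harvest cart]]]

At the top level: head "cart" (specifically "pitch harvest cart"); modifier "cavern river garden copper".
Inside "cavern river garden copper": head "copper" (specifically "river garden copper"), modifier "cavern".
Inside "river garden copper": head "copper" (specifically "garden copper"), modifier "river".
Inside "garden copper": head "copper", modifier "garden".
Inside "pitch harvest cart": head "cart" (specifically "harvest cart"), modifier "pitch".
Inside "harvest cart": head "cart", modifier "harvest".
Assembled: [[cavern [river [garden copper]]] [pitch [harvest cart]]].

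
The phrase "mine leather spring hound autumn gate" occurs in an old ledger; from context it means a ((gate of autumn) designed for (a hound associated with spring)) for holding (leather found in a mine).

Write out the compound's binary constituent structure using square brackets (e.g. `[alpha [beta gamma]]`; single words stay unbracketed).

[[mine leather] [[spring hound] [autumn gate]]]

The outermost head in the paraphrase is "gate" (specifically "spring hound autumn gate"), modified by "mine leather".
Inside "mine leather": head "leather", modifier "mine".
Inside "spring hound autumn gate": head "gate" (specifically "autumn gate"), modifier "spring hound".
Inside "spring hound": head "hound", modifier "spring".
Inside "autumn gate": head "gate", modifier "autumn".
So the structure is [[mine leather] [[spring hound] [autumn gate]]].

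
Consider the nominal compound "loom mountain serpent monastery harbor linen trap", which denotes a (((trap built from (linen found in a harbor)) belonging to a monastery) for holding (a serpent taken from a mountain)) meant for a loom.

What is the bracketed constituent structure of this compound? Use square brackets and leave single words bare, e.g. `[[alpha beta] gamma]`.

Whole compound: head "trap" (specifically "mountain serpent monastery harbor linen trap"), modifier "loom".
Within "mountain serpent monastery harbor linen trap", the head is "trap" (specifically "monastery harbor linen trap") and the modifier is "mountain serpent".
Within "mountain serpent", the head is "serpent" and the modifier is "mountain".
Within "monastery harbor linen trap", the head is "trap" (specifically "harbor linen trap") and the modifier is "monastery".
Within "harbor linen trap", the head is "trap" and the modifier is "harbor linen".
Within "harbor linen", the head is "linen" and the modifier is "harbor".
Assembled: [loom [[mountain serpent] [monastery [[harbor linen] trap]]]].

[loom [[mountain serpent] [monastery [[harbor linen] trap]]]]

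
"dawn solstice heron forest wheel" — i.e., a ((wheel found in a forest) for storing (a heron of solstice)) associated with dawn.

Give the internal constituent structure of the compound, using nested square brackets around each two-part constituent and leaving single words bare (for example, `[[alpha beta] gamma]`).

Whole compound: head "wheel" (specifically "solstice heron forest wheel"), modifier "dawn".
Within "solstice heron forest wheel", the head is "wheel" (specifically "forest wheel") and the modifier is "solstice heron".
Within "solstice heron", the head is "heron" and the modifier is "solstice".
Within "forest wheel", the head is "wheel" and the modifier is "forest".
So the structure is [dawn [[solstice heron] [forest wheel]]].

[dawn [[solstice heron] [forest wheel]]]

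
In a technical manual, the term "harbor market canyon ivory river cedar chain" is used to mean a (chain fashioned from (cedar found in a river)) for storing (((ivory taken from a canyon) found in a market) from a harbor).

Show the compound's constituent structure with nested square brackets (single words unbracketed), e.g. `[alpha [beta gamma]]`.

[[harbor [market [canyon ivory]]] [[river cedar] chain]]

Overall it is a kind of chain (specifically "river cedar chain"); the modifier is "harbor market canyon ivory".
Within "harbor market canyon ivory", the head is "ivory" (specifically "market canyon ivory") and the modifier is "harbor".
Within "market canyon ivory", the head is "ivory" (specifically "canyon ivory") and the modifier is "market".
Within "canyon ivory", the head is "ivory" and the modifier is "canyon".
Within "river cedar chain", the head is "chain" and the modifier is "river cedar".
Within "river cedar", the head is "cedar" and the modifier is "river".
So the structure is [[harbor [market [canyon ivory]]] [[river cedar] chain]].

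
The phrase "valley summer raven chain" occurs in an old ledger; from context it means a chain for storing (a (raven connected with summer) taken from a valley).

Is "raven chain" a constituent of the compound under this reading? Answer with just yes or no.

no

The top-level split is [valley summer raven] [chain]; the full structure is [[valley [summer raven]] chain].
"raven chain" straddles a constituent boundary, so it is not a single unit.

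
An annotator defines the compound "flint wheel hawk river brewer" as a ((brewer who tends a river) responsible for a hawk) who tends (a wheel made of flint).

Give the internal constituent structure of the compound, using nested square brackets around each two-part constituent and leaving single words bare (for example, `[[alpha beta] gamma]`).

[[flint wheel] [hawk [river brewer]]]

The outermost head in the paraphrase is "brewer" (specifically "hawk river brewer"), modified by "flint wheel".
Inside "flint wheel": head "wheel", modifier "flint".
Inside "hawk river brewer": head "brewer" (specifically "river brewer"), modifier "hawk".
Inside "river brewer": head "brewer", modifier "river".
So the structure is [[flint wheel] [hawk [river brewer]]].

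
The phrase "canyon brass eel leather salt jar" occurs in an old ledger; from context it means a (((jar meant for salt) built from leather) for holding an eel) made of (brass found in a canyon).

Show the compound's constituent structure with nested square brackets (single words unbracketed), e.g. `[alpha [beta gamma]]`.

Whole compound: head "jar" (specifically "eel leather salt jar"), modifier "canyon brass".
Within "canyon brass", the head is "brass" and the modifier is "canyon".
Within "eel leather salt jar", the head is "jar" (specifically "leather salt jar") and the modifier is "eel".
Within "leather salt jar", the head is "jar" (specifically "salt jar") and the modifier is "leather".
Within "salt jar", the head is "jar" and the modifier is "salt".
So the structure is [[canyon brass] [eel [leather [salt jar]]]].

[[canyon brass] [eel [leather [salt jar]]]]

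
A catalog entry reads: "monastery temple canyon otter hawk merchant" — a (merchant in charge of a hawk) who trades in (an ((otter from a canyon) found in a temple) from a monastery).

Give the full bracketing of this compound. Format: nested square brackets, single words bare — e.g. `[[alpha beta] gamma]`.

At the top level: head "merchant" (specifically "hawk merchant"); modifier "monastery temple canyon otter".
Inside "monastery temple canyon otter": head "otter" (specifically "temple canyon otter"), modifier "monastery".
Inside "temple canyon otter": head "otter" (specifically "canyon otter"), modifier "temple".
Inside "canyon otter": head "otter", modifier "canyon".
Inside "hawk merchant": head "merchant", modifier "hawk".
Putting it together: [[monastery [temple [canyon otter]]] [hawk merchant]].

[[monastery [temple [canyon otter]]] [hawk merchant]]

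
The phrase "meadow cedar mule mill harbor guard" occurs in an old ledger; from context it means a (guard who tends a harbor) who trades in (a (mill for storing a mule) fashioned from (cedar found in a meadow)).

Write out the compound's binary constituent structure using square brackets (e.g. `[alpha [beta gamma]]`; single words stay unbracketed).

[[[meadow cedar] [mule mill]] [harbor guard]]

The outermost head in the paraphrase is "guard" (specifically "harbor guard"), modified by "meadow cedar mule mill".
"meadow cedar mule mill" → head "mill" (specifically "mule mill"), modifier "meadow cedar".
"meadow cedar" → head "cedar", modifier "meadow".
"mule mill" → head "mill", modifier "mule".
"harbor guard" → head "guard", modifier "harbor".
So the structure is [[[meadow cedar] [mule mill]] [harbor guard]].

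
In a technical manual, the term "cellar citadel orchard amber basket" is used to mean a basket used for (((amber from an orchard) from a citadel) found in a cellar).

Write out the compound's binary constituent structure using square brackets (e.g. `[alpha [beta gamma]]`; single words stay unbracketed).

[[cellar [citadel [orchard amber]]] basket]

At the top level: head "basket"; modifier "cellar citadel orchard amber".
Inside "cellar citadel orchard amber": head "amber" (specifically "citadel orchard amber"), modifier "cellar".
Inside "citadel orchard amber": head "amber" (specifically "orchard amber"), modifier "citadel".
Inside "orchard amber": head "amber", modifier "orchard".
Putting it together: [[cellar [citadel [orchard amber]]] basket].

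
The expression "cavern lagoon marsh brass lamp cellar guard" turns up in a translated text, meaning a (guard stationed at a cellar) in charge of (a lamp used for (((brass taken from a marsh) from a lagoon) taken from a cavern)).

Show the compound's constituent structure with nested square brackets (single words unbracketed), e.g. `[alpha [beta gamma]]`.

[[[cavern [lagoon [marsh brass]]] lamp] [cellar guard]]

At the top level: head "guard" (specifically "cellar guard"); modifier "cavern lagoon marsh brass lamp".
Within "cavern lagoon marsh brass lamp", the head is "lamp" and the modifier is "cavern lagoon marsh brass".
Within "cavern lagoon marsh brass", the head is "brass" (specifically "lagoon marsh brass") and the modifier is "cavern".
Within "lagoon marsh brass", the head is "brass" (specifically "marsh brass") and the modifier is "lagoon".
Within "marsh brass", the head is "brass" and the modifier is "marsh".
Within "cellar guard", the head is "guard" and the modifier is "cellar".
So the structure is [[[cavern [lagoon [marsh brass]]] lamp] [cellar guard]].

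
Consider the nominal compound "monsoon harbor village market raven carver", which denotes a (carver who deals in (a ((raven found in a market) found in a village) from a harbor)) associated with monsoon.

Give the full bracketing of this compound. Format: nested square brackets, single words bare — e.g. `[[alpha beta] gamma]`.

[monsoon [[harbor [village [market raven]]] carver]]

At the top level: head "carver" (specifically "harbor village market raven carver"); modifier "monsoon".
"harbor village market raven carver" → head "carver", modifier "harbor village market raven".
"harbor village market raven" → head "raven" (specifically "village market raven"), modifier "harbor".
"village market raven" → head "raven" (specifically "market raven"), modifier "village".
"market raven" → head "raven", modifier "market".
Assembled: [monsoon [[harbor [village [market raven]]] carver]].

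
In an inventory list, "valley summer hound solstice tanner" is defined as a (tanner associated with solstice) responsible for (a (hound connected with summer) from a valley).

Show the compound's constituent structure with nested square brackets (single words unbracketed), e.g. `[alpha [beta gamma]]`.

[[valley [summer hound]] [solstice tanner]]

Whole compound: head "tanner" (specifically "solstice tanner"), modifier "valley summer hound".
Within "valley summer hound", the head is "hound" (specifically "summer hound") and the modifier is "valley".
Within "summer hound", the head is "hound" and the modifier is "summer".
Within "solstice tanner", the head is "tanner" and the modifier is "solstice".
Putting it together: [[valley [summer hound]] [solstice tanner]].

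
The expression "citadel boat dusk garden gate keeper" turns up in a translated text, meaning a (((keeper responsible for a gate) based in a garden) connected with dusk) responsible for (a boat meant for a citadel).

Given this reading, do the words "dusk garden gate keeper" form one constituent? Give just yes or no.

yes

The paraphrase groups the words so that "dusk garden gate keeper" is one unit: it corresponds to a single parenthesized sub-phrase.
The full structure is [[citadel boat] [dusk [garden [gate keeper]]]], in which [dusk garden gate keeper] is a constituent.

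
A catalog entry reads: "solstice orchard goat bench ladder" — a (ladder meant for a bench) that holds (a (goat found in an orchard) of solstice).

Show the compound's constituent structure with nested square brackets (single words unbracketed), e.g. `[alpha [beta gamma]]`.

Overall it is a kind of ladder (specifically "bench ladder"); the modifier is "solstice orchard goat".
Inside "solstice orchard goat": head "goat" (specifically "orchard goat"), modifier "solstice".
Inside "orchard goat": head "goat", modifier "orchard".
Inside "bench ladder": head "ladder", modifier "bench".
Putting it together: [[solstice [orchard goat]] [bench ladder]].

[[solstice [orchard goat]] [bench ladder]]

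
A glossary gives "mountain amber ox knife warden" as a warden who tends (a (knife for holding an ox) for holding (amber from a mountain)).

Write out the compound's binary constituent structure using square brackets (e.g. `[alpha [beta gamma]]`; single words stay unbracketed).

[[[mountain amber] [ox knife]] warden]

The outermost head in the paraphrase is "warden", modified by "mountain amber ox knife".
"mountain amber ox knife" → head "knife" (specifically "ox knife"), modifier "mountain amber".
"mountain amber" → head "amber", modifier "mountain".
"ox knife" → head "knife", modifier "ox".
Putting it together: [[[mountain amber] [ox knife]] warden].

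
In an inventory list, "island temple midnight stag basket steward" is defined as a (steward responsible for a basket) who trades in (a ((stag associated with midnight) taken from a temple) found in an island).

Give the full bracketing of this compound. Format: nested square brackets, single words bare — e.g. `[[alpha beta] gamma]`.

The outermost head in the paraphrase is "steward" (specifically "basket steward"), modified by "island temple midnight stag".
Inside "island temple midnight stag": head "stag" (specifically "temple midnight stag"), modifier "island".
Inside "temple midnight stag": head "stag" (specifically "midnight stag"), modifier "temple".
Inside "midnight stag": head "stag", modifier "midnight".
Inside "basket steward": head "steward", modifier "basket".
Assembled: [[island [temple [midnight stag]]] [basket steward]].

[[island [temple [midnight stag]]] [basket steward]]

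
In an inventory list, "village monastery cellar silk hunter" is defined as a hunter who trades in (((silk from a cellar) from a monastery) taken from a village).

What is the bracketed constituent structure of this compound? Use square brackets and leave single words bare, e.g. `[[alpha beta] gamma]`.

At the top level: head "hunter"; modifier "village monastery cellar silk".
"village monastery cellar silk" → head "silk" (specifically "monastery cellar silk"), modifier "village".
"monastery cellar silk" → head "silk" (specifically "cellar silk"), modifier "monastery".
"cellar silk" → head "silk", modifier "cellar".
So the structure is [[village [monastery [cellar silk]]] hunter].

[[village [monastery [cellar silk]]] hunter]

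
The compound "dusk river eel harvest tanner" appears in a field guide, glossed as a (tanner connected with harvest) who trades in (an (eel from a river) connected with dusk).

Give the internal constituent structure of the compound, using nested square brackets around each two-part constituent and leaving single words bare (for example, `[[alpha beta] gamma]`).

[[dusk [river eel]] [harvest tanner]]

Whole compound: head "tanner" (specifically "harvest tanner"), modifier "dusk river eel".
"dusk river eel" → head "eel" (specifically "river eel"), modifier "dusk".
"river eel" → head "eel", modifier "river".
"harvest tanner" → head "tanner", modifier "harvest".
Assembled: [[dusk [river eel]] [harvest tanner]].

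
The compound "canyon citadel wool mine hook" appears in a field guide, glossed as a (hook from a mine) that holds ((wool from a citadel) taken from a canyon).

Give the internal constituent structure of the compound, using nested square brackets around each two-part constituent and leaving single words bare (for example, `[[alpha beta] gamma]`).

At the top level: head "hook" (specifically "mine hook"); modifier "canyon citadel wool".
"canyon citadel wool" → head "wool" (specifically "citadel wool"), modifier "canyon".
"citadel wool" → head "wool", modifier "citadel".
"mine hook" → head "hook", modifier "mine".
So the structure is [[canyon [citadel wool]] [mine hook]].

[[canyon [citadel wool]] [mine hook]]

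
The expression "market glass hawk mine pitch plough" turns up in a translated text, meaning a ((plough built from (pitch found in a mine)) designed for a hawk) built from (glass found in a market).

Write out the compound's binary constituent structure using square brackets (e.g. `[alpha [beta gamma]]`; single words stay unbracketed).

[[market glass] [hawk [[mine pitch] plough]]]

Overall it is a kind of plough (specifically "hawk mine pitch plough"); the modifier is "market glass".
"market glass" → head "glass", modifier "market".
"hawk mine pitch plough" → head "plough" (specifically "mine pitch plough"), modifier "hawk".
"mine pitch plough" → head "plough", modifier "mine pitch".
"mine pitch" → head "pitch", modifier "mine".
So the structure is [[market glass] [hawk [[mine pitch] plough]]].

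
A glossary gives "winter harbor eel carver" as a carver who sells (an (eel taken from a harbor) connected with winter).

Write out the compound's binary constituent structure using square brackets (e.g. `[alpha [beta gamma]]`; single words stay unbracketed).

Whole compound: head "carver", modifier "winter harbor eel".
Within "winter harbor eel", the head is "eel" (specifically "harbor eel") and the modifier is "winter".
Within "harbor eel", the head is "eel" and the modifier is "harbor".
Putting it together: [[winter [harbor eel]] carver].

[[winter [harbor eel]] carver]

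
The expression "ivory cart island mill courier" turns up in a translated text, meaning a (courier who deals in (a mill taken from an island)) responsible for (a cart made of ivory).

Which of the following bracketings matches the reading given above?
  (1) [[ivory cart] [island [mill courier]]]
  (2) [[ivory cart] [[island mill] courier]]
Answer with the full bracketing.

[[ivory cart] [[island mill] courier]]

The paraphrase's head is the "courier" part ("island mill courier"); its modifier is "ivory cart".
That top-level split, carried through the inner groups, gives [[ivory cart] [[island mill] courier]].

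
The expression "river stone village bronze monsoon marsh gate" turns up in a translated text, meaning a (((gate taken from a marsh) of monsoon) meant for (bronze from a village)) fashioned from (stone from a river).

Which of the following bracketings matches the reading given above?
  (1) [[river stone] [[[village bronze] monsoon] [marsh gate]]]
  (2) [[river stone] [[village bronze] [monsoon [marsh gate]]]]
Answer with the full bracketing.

[[river stone] [[village bronze] [monsoon [marsh gate]]]]

The paraphrase's head is the "gate" part ("village bronze monsoon marsh gate"); its modifier is "river stone".
That top-level split, carried through the inner groups, gives [[river stone] [[village bronze] [monsoon [marsh gate]]]].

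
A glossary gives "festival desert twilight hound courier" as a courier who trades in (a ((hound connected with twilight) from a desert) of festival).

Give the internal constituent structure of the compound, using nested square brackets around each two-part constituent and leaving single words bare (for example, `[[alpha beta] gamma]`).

[[festival [desert [twilight hound]]] courier]

At the top level: head "courier"; modifier "festival desert twilight hound".
"festival desert twilight hound" → head "hound" (specifically "desert twilight hound"), modifier "festival".
"desert twilight hound" → head "hound" (specifically "twilight hound"), modifier "desert".
"twilight hound" → head "hound", modifier "twilight".
Putting it together: [[festival [desert [twilight hound]]] courier].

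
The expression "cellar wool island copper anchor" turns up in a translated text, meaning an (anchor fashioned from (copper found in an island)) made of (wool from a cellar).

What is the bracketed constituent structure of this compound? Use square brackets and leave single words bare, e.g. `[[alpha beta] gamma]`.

[[cellar wool] [[island copper] anchor]]

Overall it is a kind of anchor (specifically "island copper anchor"); the modifier is "cellar wool".
Within "cellar wool", the head is "wool" and the modifier is "cellar".
Within "island copper anchor", the head is "anchor" and the modifier is "island copper".
Within "island copper", the head is "copper" and the modifier is "island".
So the structure is [[cellar wool] [[island copper] anchor]].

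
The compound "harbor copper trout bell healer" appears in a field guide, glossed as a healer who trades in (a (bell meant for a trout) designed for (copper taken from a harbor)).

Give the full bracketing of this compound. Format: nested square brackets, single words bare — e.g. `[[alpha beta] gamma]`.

Overall it is a kind of healer; the modifier is "harbor copper trout bell".
"harbor copper trout bell" → head "bell" (specifically "trout bell"), modifier "harbor copper".
"harbor copper" → head "copper", modifier "harbor".
"trout bell" → head "bell", modifier "trout".
Assembled: [[[harbor copper] [trout bell]] healer].

[[[harbor copper] [trout bell]] healer]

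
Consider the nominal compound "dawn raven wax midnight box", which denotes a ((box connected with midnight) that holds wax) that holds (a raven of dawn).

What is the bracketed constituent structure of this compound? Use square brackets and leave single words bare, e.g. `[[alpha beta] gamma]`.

Overall it is a kind of box (specifically "wax midnight box"); the modifier is "dawn raven".
Inside "dawn raven": head "raven", modifier "dawn".
Inside "wax midnight box": head "box" (specifically "midnight box"), modifier "wax".
Inside "midnight box": head "box", modifier "midnight".
Putting it together: [[dawn raven] [wax [midnight box]]].

[[dawn raven] [wax [midnight box]]]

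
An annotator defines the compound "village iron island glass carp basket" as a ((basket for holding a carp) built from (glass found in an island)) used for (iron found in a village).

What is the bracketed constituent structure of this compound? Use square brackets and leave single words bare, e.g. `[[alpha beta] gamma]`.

Whole compound: head "basket" (specifically "island glass carp basket"), modifier "village iron".
"village iron" → head "iron", modifier "village".
"island glass carp basket" → head "basket" (specifically "carp basket"), modifier "island glass".
"island glass" → head "glass", modifier "island".
"carp basket" → head "basket", modifier "carp".
Putting it together: [[village iron] [[island glass] [carp basket]]].

[[village iron] [[island glass] [carp basket]]]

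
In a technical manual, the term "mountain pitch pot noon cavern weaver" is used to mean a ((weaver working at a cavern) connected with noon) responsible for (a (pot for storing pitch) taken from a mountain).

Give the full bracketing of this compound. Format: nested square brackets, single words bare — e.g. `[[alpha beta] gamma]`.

Overall it is a kind of weaver (specifically "noon cavern weaver"); the modifier is "mountain pitch pot".
"mountain pitch pot" → head "pot" (specifically "pitch pot"), modifier "mountain".
"pitch pot" → head "pot", modifier "pitch".
"noon cavern weaver" → head "weaver" (specifically "cavern weaver"), modifier "noon".
"cavern weaver" → head "weaver", modifier "cavern".
Putting it together: [[mountain [pitch pot]] [noon [cavern weaver]]].

[[mountain [pitch pot]] [noon [cavern weaver]]]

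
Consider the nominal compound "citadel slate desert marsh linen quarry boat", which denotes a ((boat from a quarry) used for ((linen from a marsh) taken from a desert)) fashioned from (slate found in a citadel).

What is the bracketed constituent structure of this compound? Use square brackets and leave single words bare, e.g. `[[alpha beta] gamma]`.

At the top level: head "boat" (specifically "desert marsh linen quarry boat"); modifier "citadel slate".
Inside "citadel slate": head "slate", modifier "citadel".
Inside "desert marsh linen quarry boat": head "boat" (specifically "quarry boat"), modifier "desert marsh linen".
Inside "desert marsh linen": head "linen" (specifically "marsh linen"), modifier "desert".
Inside "marsh linen": head "linen", modifier "marsh".
Inside "quarry boat": head "boat", modifier "quarry".
Putting it together: [[citadel slate] [[desert [marsh linen]] [quarry boat]]].

[[citadel slate] [[desert [marsh linen]] [quarry boat]]]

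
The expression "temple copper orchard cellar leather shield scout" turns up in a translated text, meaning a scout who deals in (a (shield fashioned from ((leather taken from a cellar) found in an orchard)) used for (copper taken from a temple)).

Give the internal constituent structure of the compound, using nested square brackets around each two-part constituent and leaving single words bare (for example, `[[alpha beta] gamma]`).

[[[temple copper] [[orchard [cellar leather]] shield]] scout]

At the top level: head "scout"; modifier "temple copper orchard cellar leather shield".
Inside "temple copper orchard cellar leather shield": head "shield" (specifically "orchard cellar leather shield"), modifier "temple copper".
Inside "temple copper": head "copper", modifier "temple".
Inside "orchard cellar leather shield": head "shield", modifier "orchard cellar leather".
Inside "orchard cellar leather": head "leather" (specifically "cellar leather"), modifier "orchard".
Inside "cellar leather": head "leather", modifier "cellar".
Assembled: [[[temple copper] [[orchard [cellar leather]] shield]] scout].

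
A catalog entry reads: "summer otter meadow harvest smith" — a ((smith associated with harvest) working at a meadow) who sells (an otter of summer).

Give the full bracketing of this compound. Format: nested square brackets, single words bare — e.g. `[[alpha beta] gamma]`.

Overall it is a kind of smith (specifically "meadow harvest smith"); the modifier is "summer otter".
Within "summer otter", the head is "otter" and the modifier is "summer".
Within "meadow harvest smith", the head is "smith" (specifically "harvest smith") and the modifier is "meadow".
Within "harvest smith", the head is "smith" and the modifier is "harvest".
Assembled: [[summer otter] [meadow [harvest smith]]].

[[summer otter] [meadow [harvest smith]]]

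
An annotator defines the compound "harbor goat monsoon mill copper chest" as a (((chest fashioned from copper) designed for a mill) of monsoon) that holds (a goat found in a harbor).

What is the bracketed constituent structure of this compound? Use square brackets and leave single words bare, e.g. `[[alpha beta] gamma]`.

Whole compound: head "chest" (specifically "monsoon mill copper chest"), modifier "harbor goat".
"harbor goat" → head "goat", modifier "harbor".
"monsoon mill copper chest" → head "chest" (specifically "mill copper chest"), modifier "monsoon".
"mill copper chest" → head "chest" (specifically "copper chest"), modifier "mill".
"copper chest" → head "chest", modifier "copper".
So the structure is [[harbor goat] [monsoon [mill [copper chest]]]].

[[harbor goat] [monsoon [mill [copper chest]]]]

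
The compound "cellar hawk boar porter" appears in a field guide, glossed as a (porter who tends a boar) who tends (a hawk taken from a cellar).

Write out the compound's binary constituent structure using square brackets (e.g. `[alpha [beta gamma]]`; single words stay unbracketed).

[[cellar hawk] [boar porter]]

At the top level: head "porter" (specifically "boar porter"); modifier "cellar hawk".
"cellar hawk" → head "hawk", modifier "cellar".
"boar porter" → head "porter", modifier "boar".
Putting it together: [[cellar hawk] [boar porter]].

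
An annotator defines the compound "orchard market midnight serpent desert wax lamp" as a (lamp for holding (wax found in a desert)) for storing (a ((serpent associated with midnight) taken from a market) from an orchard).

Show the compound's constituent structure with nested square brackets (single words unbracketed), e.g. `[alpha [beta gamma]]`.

The outermost head in the paraphrase is "lamp" (specifically "desert wax lamp"), modified by "orchard market midnight serpent".
"orchard market midnight serpent" → head "serpent" (specifically "market midnight serpent"), modifier "orchard".
"market midnight serpent" → head "serpent" (specifically "midnight serpent"), modifier "market".
"midnight serpent" → head "serpent", modifier "midnight".
"desert wax lamp" → head "lamp", modifier "desert wax".
"desert wax" → head "wax", modifier "desert".
Putting it together: [[orchard [market [midnight serpent]]] [[desert wax] lamp]].

[[orchard [market [midnight serpent]]] [[desert wax] lamp]]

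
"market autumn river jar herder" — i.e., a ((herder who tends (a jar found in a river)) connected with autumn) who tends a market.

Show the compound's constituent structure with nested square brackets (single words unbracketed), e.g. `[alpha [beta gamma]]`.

Whole compound: head "herder" (specifically "autumn river jar herder"), modifier "market".
Inside "autumn river jar herder": head "herder" (specifically "river jar herder"), modifier "autumn".
Inside "river jar herder": head "herder", modifier "river jar".
Inside "river jar": head "jar", modifier "river".
So the structure is [market [autumn [[river jar] herder]]].

[market [autumn [[river jar] herder]]]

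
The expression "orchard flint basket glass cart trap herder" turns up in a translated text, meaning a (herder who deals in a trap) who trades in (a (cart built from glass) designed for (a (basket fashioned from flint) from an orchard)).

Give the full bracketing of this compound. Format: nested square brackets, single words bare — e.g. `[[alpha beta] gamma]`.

[[[orchard [flint basket]] [glass cart]] [trap herder]]

The outermost head in the paraphrase is "herder" (specifically "trap herder"), modified by "orchard flint basket glass cart".
Within "orchard flint basket glass cart", the head is "cart" (specifically "glass cart") and the modifier is "orchard flint basket".
Within "orchard flint basket", the head is "basket" (specifically "flint basket") and the modifier is "orchard".
Within "flint basket", the head is "basket" and the modifier is "flint".
Within "glass cart", the head is "cart" and the modifier is "glass".
Within "trap herder", the head is "herder" and the modifier is "trap".
Assembled: [[[orchard [flint basket]] [glass cart]] [trap herder]].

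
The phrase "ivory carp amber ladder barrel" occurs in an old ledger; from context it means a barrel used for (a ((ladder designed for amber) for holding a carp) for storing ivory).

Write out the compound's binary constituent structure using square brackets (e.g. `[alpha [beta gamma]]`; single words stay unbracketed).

[[ivory [carp [amber ladder]]] barrel]

The outermost head in the paraphrase is "barrel", modified by "ivory carp amber ladder".
"ivory carp amber ladder" → head "ladder" (specifically "carp amber ladder"), modifier "ivory".
"carp amber ladder" → head "ladder" (specifically "amber ladder"), modifier "carp".
"amber ladder" → head "ladder", modifier "amber".
So the structure is [[ivory [carp [amber ladder]]] barrel].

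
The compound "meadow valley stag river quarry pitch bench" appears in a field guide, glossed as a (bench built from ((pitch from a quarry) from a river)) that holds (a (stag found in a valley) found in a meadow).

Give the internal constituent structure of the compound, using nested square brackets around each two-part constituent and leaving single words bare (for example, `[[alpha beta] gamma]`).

[[meadow [valley stag]] [[river [quarry pitch]] bench]]

Overall it is a kind of bench (specifically "river quarry pitch bench"); the modifier is "meadow valley stag".
"meadow valley stag" → head "stag" (specifically "valley stag"), modifier "meadow".
"valley stag" → head "stag", modifier "valley".
"river quarry pitch bench" → head "bench", modifier "river quarry pitch".
"river quarry pitch" → head "pitch" (specifically "quarry pitch"), modifier "river".
"quarry pitch" → head "pitch", modifier "quarry".
Putting it together: [[meadow [valley stag]] [[river [quarry pitch]] bench]].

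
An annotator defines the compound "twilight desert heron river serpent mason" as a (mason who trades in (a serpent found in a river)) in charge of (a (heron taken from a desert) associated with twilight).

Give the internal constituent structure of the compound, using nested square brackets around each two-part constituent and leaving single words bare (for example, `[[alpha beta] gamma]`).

[[twilight [desert heron]] [[river serpent] mason]]

At the top level: head "mason" (specifically "river serpent mason"); modifier "twilight desert heron".
Within "twilight desert heron", the head is "heron" (specifically "desert heron") and the modifier is "twilight".
Within "desert heron", the head is "heron" and the modifier is "desert".
Within "river serpent mason", the head is "mason" and the modifier is "river serpent".
Within "river serpent", the head is "serpent" and the modifier is "river".
So the structure is [[twilight [desert heron]] [[river serpent] mason]].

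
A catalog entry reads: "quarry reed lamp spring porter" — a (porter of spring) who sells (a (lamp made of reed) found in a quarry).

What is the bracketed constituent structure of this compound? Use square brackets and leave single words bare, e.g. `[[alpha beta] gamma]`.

[[quarry [reed lamp]] [spring porter]]

Overall it is a kind of porter (specifically "spring porter"); the modifier is "quarry reed lamp".
"quarry reed lamp" → head "lamp" (specifically "reed lamp"), modifier "quarry".
"reed lamp" → head "lamp", modifier "reed".
"spring porter" → head "porter", modifier "spring".
Assembled: [[quarry [reed lamp]] [spring porter]].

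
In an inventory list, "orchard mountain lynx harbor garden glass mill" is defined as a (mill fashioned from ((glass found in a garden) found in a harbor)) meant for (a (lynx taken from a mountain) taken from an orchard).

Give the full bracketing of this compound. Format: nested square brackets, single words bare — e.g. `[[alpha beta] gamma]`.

[[orchard [mountain lynx]] [[harbor [garden glass]] mill]]

Overall it is a kind of mill (specifically "harbor garden glass mill"); the modifier is "orchard mountain lynx".
Within "orchard mountain lynx", the head is "lynx" (specifically "mountain lynx") and the modifier is "orchard".
Within "mountain lynx", the head is "lynx" and the modifier is "mountain".
Within "harbor garden glass mill", the head is "mill" and the modifier is "harbor garden glass".
Within "harbor garden glass", the head is "glass" (specifically "garden glass") and the modifier is "harbor".
Within "garden glass", the head is "glass" and the modifier is "garden".
Assembled: [[orchard [mountain lynx]] [[harbor [garden glass]] mill]].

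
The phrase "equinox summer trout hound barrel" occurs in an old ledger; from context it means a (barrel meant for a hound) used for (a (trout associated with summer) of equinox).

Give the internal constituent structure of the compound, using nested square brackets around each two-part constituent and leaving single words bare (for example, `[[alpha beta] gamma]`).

[[equinox [summer trout]] [hound barrel]]

At the top level: head "barrel" (specifically "hound barrel"); modifier "equinox summer trout".
Within "equinox summer trout", the head is "trout" (specifically "summer trout") and the modifier is "equinox".
Within "summer trout", the head is "trout" and the modifier is "summer".
Within "hound barrel", the head is "barrel" and the modifier is "hound".
So the structure is [[equinox [summer trout]] [hound barrel]].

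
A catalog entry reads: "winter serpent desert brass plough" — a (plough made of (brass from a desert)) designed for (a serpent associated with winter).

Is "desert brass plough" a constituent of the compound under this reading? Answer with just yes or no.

The paraphrase groups the words so that "desert brass plough" is one unit: it corresponds to a single parenthesized sub-phrase.
The full structure is [[winter serpent] [[desert brass] plough]], in which [desert brass plough] is a constituent.

yes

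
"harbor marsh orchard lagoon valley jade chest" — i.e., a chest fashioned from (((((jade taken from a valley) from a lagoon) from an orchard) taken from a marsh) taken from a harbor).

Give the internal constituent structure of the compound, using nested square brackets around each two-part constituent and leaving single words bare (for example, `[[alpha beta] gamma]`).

[[harbor [marsh [orchard [lagoon [valley jade]]]]] chest]

The outermost head in the paraphrase is "chest", modified by "harbor marsh orchard lagoon valley jade".
"harbor marsh orchard lagoon valley jade" → head "jade" (specifically "marsh orchard lagoon valley jade"), modifier "harbor".
"marsh orchard lagoon valley jade" → head "jade" (specifically "orchard lagoon valley jade"), modifier "marsh".
"orchard lagoon valley jade" → head "jade" (specifically "lagoon valley jade"), modifier "orchard".
"lagoon valley jade" → head "jade" (specifically "valley jade"), modifier "lagoon".
"valley jade" → head "jade", modifier "valley".
Assembled: [[harbor [marsh [orchard [lagoon [valley jade]]]]] chest].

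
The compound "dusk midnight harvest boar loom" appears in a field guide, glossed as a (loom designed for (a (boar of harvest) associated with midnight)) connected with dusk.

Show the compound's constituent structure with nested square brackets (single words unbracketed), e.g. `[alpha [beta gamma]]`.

[dusk [[midnight [harvest boar]] loom]]

At the top level: head "loom" (specifically "midnight harvest boar loom"); modifier "dusk".
"midnight harvest boar loom" → head "loom", modifier "midnight harvest boar".
"midnight harvest boar" → head "boar" (specifically "harvest boar"), modifier "midnight".
"harvest boar" → head "boar", modifier "harvest".
Assembled: [dusk [[midnight [harvest boar]] loom]].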